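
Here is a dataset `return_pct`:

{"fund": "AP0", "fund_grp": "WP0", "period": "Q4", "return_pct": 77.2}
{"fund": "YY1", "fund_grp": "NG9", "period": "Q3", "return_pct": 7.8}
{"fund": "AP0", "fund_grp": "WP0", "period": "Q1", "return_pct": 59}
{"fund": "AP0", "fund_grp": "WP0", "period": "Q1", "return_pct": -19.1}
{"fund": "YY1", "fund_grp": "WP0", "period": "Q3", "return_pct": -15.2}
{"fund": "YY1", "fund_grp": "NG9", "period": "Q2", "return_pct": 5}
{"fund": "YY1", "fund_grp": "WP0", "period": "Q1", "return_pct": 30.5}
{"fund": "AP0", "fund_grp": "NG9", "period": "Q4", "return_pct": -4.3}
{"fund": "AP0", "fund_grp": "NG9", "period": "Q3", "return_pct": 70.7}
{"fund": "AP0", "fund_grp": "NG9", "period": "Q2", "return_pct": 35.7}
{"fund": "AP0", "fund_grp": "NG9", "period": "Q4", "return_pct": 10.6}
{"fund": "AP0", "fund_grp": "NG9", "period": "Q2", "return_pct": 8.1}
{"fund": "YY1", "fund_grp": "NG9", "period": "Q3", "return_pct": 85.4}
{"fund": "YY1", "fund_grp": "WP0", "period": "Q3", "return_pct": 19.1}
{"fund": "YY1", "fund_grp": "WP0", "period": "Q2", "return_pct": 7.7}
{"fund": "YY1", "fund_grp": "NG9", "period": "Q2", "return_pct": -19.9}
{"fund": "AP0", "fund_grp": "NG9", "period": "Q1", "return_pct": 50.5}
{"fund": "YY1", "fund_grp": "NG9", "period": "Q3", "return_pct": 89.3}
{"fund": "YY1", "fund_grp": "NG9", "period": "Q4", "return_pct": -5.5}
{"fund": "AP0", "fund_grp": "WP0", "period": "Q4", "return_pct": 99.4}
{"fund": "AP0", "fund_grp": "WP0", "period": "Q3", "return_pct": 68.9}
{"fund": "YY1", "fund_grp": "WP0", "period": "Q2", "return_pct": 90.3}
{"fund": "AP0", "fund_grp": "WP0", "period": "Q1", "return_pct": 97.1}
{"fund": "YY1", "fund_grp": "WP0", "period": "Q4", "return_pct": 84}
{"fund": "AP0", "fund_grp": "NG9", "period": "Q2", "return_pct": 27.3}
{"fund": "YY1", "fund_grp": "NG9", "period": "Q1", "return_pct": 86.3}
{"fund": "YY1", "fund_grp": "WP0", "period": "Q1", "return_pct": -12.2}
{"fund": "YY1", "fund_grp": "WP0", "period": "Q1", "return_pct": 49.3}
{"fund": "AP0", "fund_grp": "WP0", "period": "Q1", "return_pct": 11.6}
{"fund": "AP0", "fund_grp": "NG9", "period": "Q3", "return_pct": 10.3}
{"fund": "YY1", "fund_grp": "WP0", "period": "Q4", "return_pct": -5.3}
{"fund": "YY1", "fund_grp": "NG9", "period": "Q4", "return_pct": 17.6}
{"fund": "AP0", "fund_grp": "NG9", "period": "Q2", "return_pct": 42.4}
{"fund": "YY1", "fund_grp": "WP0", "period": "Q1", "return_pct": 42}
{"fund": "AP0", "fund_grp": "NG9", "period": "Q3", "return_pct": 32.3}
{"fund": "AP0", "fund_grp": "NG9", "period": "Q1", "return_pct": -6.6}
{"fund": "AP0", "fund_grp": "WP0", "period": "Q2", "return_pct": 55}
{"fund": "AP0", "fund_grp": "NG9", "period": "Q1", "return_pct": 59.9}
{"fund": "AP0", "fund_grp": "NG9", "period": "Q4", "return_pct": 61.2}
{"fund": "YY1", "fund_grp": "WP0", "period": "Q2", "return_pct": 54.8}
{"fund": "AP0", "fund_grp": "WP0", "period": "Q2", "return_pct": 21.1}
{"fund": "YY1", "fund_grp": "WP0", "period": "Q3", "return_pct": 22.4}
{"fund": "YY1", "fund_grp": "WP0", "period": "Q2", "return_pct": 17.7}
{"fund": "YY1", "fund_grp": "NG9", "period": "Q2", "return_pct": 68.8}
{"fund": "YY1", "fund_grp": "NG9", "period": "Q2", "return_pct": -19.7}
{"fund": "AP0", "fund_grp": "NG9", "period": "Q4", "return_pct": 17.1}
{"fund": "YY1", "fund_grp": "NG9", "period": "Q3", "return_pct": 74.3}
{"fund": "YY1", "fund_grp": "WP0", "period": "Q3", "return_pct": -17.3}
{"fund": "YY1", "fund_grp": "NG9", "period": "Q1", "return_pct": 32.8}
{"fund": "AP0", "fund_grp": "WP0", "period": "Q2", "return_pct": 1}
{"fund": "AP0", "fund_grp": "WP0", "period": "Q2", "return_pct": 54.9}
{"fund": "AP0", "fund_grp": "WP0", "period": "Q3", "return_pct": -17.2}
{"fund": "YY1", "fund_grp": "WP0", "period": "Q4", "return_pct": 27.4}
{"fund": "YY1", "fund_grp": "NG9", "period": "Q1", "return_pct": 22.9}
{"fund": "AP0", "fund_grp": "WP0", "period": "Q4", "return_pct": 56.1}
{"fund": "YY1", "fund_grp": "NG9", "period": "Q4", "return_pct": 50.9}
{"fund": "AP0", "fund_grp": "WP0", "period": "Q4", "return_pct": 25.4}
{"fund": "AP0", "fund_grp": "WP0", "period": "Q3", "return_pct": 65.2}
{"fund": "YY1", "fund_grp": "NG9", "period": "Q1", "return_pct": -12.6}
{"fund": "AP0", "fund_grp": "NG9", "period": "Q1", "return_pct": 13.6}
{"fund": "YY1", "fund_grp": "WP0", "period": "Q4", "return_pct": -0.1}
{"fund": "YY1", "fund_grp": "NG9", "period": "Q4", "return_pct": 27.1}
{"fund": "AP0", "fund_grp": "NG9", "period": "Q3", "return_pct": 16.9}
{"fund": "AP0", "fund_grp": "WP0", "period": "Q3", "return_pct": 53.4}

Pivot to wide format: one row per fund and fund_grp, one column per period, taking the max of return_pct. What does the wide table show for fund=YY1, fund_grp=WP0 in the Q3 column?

Rows with fund=YY1, fund_grp=WP0 and period=Q3: return_pct values are -15.2, 19.1, 22.4, -17.3.
max(-15.2, 19.1, 22.4, -17.3) = 22.4.

22.4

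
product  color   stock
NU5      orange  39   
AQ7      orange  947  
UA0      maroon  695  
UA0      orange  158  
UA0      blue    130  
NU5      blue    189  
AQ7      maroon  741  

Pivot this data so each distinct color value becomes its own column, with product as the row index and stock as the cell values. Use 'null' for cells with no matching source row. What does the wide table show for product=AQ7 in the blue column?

null

No long-format row has product=AQ7 and color=blue, so the cell is null.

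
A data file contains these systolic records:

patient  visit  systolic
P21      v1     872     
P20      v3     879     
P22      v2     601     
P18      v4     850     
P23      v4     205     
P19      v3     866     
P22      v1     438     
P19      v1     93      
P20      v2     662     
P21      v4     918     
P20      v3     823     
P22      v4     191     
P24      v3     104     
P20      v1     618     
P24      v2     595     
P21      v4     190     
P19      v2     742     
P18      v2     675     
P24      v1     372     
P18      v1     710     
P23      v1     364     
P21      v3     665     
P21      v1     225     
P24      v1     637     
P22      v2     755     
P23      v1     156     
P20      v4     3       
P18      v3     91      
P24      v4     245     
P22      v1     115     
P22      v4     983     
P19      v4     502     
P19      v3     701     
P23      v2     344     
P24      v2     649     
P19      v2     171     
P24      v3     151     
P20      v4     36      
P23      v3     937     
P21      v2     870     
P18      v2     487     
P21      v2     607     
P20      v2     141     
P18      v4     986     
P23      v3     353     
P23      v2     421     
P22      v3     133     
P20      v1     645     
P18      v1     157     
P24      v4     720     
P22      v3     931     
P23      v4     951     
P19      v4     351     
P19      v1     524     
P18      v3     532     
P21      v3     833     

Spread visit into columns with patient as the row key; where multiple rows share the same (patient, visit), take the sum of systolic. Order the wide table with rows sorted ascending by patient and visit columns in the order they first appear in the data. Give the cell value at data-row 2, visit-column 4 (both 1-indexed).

853

With rows sorted ascending by patient, row 2 is patient=P19. visit columns in first-appearance order: v1, v3, v2, v4; column 4 is v4.
Long rows with patient=P19, visit=v4: 502 + 351 = 853.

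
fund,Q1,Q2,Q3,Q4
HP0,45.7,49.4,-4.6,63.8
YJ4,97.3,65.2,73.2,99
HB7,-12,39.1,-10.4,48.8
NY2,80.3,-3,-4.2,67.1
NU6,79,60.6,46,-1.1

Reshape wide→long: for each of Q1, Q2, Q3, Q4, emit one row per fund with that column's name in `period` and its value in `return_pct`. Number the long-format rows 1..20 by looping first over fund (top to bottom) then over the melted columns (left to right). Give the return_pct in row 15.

-4.2

20 rows total (5 × 4). Row 15: index ⌊(15-1)/4⌋ = 3 into fund → NY2; (15-1) mod 4 = 2 into the melted columns → Q3.
So row 15 is (NY2, Q3, -4.2); return_pct = -4.2.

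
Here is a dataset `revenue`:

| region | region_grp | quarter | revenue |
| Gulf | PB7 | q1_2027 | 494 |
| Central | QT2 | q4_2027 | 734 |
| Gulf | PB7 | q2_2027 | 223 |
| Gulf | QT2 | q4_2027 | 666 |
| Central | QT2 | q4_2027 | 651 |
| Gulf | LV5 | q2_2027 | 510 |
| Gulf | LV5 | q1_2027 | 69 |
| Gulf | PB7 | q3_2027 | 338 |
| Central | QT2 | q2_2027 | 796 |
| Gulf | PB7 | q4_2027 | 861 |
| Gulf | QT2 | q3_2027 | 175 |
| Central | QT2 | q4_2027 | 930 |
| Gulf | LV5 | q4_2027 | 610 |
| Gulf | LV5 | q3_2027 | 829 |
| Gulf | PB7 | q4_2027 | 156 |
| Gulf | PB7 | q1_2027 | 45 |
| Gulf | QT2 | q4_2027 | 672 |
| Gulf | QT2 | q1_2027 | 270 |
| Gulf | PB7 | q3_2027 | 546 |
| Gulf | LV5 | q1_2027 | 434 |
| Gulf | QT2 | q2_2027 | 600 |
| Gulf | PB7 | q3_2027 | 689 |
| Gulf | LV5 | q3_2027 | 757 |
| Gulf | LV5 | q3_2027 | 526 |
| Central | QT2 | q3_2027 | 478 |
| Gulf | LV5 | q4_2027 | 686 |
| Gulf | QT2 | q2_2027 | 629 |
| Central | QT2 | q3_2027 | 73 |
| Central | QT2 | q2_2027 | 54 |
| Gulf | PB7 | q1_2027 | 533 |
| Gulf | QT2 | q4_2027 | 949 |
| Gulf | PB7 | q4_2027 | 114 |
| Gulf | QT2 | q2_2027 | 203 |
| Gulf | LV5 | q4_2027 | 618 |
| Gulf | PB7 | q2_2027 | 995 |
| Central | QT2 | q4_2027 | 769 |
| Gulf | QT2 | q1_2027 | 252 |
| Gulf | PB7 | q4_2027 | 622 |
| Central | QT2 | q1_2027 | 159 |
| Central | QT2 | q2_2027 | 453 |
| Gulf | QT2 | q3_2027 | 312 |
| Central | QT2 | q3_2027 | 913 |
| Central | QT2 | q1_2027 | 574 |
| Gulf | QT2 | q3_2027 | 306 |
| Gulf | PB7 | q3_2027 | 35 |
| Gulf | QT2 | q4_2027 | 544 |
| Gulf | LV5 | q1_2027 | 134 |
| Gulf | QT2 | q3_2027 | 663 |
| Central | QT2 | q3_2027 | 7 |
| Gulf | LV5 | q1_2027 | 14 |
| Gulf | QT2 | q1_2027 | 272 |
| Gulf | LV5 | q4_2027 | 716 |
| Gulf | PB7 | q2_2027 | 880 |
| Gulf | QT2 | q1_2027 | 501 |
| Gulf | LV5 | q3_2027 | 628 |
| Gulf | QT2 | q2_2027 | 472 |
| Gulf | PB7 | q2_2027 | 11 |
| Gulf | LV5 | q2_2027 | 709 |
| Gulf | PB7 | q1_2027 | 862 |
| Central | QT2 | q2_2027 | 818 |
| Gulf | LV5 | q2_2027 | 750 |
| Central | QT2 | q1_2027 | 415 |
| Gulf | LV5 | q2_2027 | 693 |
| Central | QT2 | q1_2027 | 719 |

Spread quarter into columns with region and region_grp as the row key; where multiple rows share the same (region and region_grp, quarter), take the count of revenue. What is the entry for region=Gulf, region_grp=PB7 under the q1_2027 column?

4

Rows with region=Gulf, region_grp=PB7 and quarter=q1_2027: revenue values are 494, 45, 533, 862.
4 rows match — count = 4.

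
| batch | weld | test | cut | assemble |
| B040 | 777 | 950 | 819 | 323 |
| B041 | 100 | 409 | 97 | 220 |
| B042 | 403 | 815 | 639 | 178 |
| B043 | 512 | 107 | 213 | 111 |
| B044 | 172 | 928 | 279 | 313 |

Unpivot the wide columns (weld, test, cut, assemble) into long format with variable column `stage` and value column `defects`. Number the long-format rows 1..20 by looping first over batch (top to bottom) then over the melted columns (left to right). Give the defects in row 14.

20 rows total (5 × 4). Row 14: index ⌊(14-1)/4⌋ = 3 into batch → B043; (14-1) mod 4 = 1 into the melted columns → test.
So row 14 is (B043, test, 107); defects = 107.

107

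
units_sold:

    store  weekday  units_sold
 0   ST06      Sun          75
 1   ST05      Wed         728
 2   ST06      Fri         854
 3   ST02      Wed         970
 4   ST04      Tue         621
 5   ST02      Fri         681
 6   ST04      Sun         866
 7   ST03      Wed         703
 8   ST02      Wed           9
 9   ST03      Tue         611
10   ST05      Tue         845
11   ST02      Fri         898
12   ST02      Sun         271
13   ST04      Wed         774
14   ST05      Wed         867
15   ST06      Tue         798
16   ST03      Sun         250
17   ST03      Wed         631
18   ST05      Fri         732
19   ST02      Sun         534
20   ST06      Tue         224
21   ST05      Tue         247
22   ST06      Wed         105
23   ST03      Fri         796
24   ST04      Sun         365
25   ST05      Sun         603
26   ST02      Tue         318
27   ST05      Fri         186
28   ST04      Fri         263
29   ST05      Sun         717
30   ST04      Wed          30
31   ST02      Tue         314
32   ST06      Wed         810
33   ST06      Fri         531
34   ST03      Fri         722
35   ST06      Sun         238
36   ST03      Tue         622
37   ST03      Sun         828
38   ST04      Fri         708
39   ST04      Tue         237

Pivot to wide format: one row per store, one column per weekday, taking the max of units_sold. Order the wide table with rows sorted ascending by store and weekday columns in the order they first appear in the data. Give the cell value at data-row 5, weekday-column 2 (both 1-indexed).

810

With rows sorted ascending by store, row 5 is store=ST06. weekday columns in first-appearance order: Sun, Wed, Fri, Tue; column 2 is Wed.
Long rows with store=ST06, weekday=Wed: max(105, 810) = 810.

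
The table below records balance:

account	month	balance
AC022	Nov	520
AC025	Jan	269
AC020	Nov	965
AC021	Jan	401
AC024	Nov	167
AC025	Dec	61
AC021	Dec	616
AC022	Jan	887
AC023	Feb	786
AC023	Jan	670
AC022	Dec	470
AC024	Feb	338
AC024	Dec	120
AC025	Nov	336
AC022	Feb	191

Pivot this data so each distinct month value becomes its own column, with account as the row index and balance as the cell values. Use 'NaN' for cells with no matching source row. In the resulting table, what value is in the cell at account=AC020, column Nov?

965

The long row with account=AC020, month=Nov has balance=965.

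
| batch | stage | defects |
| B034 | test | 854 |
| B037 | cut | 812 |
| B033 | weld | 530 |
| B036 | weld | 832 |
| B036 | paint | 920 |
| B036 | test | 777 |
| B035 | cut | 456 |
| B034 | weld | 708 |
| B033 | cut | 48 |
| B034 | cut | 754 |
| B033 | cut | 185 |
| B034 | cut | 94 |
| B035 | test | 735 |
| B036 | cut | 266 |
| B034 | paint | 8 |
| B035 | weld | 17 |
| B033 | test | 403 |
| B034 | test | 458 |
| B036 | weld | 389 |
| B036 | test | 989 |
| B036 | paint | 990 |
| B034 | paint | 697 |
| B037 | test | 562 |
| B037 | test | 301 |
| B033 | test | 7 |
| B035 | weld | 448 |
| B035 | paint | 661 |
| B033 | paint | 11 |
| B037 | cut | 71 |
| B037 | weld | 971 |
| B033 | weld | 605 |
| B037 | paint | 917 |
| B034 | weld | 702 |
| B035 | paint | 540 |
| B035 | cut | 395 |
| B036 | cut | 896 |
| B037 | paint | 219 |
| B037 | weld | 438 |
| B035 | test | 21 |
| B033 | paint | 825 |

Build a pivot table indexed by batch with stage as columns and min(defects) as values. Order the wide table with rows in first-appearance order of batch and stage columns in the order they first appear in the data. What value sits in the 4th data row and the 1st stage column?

With rows in first-appearance order of batch, row 4 is batch=B036. stage columns in first-appearance order: test, cut, weld, paint; column 1 is test.
Long rows with batch=B036, stage=test: min(777, 989) = 777.

777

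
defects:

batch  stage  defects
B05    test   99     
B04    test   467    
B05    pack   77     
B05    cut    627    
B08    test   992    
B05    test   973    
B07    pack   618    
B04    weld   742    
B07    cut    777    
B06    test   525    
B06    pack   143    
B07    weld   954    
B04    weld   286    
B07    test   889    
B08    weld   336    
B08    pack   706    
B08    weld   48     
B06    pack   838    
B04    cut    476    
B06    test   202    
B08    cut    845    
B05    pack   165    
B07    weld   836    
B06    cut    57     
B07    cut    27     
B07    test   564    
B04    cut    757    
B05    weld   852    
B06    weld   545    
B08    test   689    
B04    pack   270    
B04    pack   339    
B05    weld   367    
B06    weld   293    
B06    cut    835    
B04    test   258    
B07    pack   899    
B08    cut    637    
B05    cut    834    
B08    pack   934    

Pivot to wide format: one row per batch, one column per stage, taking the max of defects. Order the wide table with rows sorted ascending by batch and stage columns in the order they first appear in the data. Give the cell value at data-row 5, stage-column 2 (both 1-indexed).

With rows sorted ascending by batch, row 5 is batch=B08. stage columns in first-appearance order: test, pack, cut, weld; column 2 is pack.
Long rows with batch=B08, stage=pack: max(706, 934) = 934.

934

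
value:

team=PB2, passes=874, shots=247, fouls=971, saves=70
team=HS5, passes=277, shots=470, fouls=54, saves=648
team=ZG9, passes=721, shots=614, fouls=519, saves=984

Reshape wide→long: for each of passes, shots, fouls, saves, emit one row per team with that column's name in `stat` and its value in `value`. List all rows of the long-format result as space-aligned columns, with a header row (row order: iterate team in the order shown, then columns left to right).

Each (team, column) pair becomes one row: 3 × 4 = 12 rows.
For example, (PB2, passes) → value=874.

team  stat    value
PB2   passes  874  
PB2   shots   247  
PB2   fouls   971  
PB2   saves   70   
HS5   passes  277  
HS5   shots   470  
HS5   fouls   54   
HS5   saves   648  
ZG9   passes  721  
ZG9   shots   614  
ZG9   fouls   519  
ZG9   saves   984  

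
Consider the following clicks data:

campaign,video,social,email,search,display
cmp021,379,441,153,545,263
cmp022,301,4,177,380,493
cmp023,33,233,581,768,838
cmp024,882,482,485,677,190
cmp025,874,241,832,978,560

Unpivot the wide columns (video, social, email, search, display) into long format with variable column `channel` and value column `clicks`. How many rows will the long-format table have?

5 campaign values × 5 melted columns = 25 rows.

25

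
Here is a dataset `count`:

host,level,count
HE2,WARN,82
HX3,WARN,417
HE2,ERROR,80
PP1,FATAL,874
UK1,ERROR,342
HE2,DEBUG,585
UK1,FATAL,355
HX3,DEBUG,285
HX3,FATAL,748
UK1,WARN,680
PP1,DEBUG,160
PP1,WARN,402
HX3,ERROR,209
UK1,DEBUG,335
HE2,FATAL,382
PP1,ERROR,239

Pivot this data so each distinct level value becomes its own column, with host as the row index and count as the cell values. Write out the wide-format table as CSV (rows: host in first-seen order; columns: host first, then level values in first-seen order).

Columns: host plus the 4 distinct level values (WARN, ERROR, FATAL, DEBUG).
For example, row HE2 column WARN takes count=82 from the long row (HE2, WARN).

host,WARN,ERROR,FATAL,DEBUG
HE2,82,80,382,585
HX3,417,209,748,285
PP1,402,239,874,160
UK1,680,342,355,335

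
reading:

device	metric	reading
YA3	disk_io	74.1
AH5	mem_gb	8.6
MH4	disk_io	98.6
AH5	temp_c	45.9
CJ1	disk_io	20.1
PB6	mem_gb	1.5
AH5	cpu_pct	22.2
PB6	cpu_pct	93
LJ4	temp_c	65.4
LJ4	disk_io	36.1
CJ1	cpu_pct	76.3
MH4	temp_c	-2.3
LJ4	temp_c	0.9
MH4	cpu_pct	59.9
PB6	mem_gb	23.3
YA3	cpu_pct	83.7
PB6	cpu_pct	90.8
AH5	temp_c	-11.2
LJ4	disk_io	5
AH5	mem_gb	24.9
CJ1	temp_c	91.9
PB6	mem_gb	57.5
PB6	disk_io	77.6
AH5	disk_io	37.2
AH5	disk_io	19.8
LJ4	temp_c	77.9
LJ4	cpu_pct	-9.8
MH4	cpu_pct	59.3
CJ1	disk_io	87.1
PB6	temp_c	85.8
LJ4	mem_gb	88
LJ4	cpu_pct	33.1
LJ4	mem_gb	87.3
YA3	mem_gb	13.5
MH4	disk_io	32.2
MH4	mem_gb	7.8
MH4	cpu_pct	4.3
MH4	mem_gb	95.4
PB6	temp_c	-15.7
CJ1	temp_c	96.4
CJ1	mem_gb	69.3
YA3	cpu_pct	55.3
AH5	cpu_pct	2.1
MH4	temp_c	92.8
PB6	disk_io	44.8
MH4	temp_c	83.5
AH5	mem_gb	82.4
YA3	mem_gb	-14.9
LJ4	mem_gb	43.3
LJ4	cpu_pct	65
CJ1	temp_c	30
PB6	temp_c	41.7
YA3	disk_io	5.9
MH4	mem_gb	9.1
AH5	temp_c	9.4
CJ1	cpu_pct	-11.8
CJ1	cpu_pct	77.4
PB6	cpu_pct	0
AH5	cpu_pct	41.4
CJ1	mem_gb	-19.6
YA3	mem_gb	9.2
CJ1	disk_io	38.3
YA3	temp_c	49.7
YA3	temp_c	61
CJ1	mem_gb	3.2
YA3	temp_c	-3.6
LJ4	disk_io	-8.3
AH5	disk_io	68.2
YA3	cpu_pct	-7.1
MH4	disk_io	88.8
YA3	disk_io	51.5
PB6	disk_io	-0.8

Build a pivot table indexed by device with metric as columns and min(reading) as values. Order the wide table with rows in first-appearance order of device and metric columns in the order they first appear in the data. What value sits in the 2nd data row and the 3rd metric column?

-11.2

With rows in first-appearance order of device, row 2 is device=AH5. metric columns in first-appearance order: disk_io, mem_gb, temp_c, cpu_pct; column 3 is temp_c.
Long rows with device=AH5, metric=temp_c: min(45.9, -11.2, 9.4) = -11.2.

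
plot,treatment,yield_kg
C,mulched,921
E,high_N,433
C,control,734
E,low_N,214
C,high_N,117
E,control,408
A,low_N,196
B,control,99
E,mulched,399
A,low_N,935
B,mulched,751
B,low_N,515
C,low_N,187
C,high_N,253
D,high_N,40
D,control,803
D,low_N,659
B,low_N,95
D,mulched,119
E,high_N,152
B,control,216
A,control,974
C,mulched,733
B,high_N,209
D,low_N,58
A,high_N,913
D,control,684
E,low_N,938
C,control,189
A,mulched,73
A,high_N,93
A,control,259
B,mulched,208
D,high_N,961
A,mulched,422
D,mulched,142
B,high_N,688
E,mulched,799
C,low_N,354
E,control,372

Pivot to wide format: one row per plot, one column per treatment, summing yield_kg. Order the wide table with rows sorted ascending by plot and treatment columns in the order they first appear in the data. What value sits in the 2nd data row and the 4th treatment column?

610

With rows sorted ascending by plot, row 2 is plot=B. treatment columns in first-appearance order: mulched, high_N, control, low_N; column 4 is low_N.
Long rows with plot=B, treatment=low_N: 515 + 95 = 610.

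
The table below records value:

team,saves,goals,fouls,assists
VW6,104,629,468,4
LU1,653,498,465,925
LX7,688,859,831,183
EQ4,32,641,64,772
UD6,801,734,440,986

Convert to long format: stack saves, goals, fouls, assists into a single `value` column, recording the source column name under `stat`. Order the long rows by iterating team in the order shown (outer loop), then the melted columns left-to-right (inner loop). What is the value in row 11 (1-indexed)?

20 rows total (5 × 4). Row 11: index ⌊(11-1)/4⌋ = 2 into team → LX7; (11-1) mod 4 = 2 into the melted columns → fouls.
So row 11 is (LX7, fouls, 831); value = 831.

831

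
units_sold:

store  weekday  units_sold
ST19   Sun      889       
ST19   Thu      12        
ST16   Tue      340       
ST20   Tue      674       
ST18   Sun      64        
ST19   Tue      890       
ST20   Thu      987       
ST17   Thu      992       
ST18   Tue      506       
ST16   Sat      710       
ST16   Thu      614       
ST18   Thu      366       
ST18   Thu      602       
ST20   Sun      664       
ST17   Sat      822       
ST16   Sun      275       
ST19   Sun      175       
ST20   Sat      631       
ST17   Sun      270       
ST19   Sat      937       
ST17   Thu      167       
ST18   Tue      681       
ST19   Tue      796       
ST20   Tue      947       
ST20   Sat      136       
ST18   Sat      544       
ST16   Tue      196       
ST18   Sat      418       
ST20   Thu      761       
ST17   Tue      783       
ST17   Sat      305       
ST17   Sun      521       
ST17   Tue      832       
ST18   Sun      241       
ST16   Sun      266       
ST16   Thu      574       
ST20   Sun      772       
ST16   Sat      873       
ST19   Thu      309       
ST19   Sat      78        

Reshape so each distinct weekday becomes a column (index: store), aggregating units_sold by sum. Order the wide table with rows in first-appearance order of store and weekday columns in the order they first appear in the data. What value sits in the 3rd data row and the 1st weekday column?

1436

With rows in first-appearance order of store, row 3 is store=ST20. weekday columns in first-appearance order: Sun, Thu, Tue, Sat; column 1 is Sun.
Long rows with store=ST20, weekday=Sun: 664 + 772 = 1436.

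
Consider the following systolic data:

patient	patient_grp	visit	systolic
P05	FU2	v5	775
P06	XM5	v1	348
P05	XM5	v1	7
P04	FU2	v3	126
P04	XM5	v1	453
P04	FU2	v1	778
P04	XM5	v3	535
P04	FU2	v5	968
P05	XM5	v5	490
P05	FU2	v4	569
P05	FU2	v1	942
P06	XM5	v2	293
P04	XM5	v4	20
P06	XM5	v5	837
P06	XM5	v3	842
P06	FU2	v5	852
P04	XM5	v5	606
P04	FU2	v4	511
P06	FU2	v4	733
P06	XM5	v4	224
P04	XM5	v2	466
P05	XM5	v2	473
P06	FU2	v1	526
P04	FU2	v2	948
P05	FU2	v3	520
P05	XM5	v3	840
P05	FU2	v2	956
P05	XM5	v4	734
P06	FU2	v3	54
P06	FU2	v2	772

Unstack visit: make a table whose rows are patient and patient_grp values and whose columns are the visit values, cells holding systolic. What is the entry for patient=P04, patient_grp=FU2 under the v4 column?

Wide layout: rows indexed by patient and patient_grp, columns are the 5 distinct visit values (v5, v1, v3, v4, v2).
Cell (patient=P04, patient_grp=FU2, visit=v4) draws from the long row where patient=P04, patient_grp=FU2 and visit=v4, which has systolic=511.

511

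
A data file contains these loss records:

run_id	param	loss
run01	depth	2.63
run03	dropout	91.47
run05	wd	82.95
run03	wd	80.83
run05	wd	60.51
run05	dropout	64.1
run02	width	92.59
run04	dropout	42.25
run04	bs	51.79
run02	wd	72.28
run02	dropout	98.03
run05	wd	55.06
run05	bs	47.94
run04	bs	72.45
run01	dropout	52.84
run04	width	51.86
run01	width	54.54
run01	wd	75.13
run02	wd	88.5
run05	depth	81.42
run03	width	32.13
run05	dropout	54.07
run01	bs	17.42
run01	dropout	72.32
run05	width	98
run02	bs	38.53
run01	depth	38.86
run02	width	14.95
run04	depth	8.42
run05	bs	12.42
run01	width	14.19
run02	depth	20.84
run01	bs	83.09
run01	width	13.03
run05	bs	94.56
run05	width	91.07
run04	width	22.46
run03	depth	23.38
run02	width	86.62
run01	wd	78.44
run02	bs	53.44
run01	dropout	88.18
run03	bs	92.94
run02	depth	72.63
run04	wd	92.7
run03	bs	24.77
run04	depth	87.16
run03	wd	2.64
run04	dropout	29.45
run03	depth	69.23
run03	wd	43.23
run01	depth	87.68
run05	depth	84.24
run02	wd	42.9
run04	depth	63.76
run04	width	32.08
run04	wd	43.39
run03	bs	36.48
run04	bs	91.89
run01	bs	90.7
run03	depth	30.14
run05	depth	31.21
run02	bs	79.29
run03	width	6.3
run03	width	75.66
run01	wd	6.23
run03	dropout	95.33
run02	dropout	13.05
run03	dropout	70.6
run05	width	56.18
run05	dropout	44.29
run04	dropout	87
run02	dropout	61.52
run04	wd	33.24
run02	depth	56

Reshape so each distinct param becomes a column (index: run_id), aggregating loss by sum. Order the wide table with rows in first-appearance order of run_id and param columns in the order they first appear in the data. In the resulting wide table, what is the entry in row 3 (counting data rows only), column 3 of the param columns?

With rows in first-appearance order of run_id, row 3 is run_id=run05. param columns in first-appearance order: depth, dropout, wd, width, bs; column 3 is wd.
Long rows with run_id=run05, param=wd: 82.95 + 60.51 + 55.06 = 198.52.

198.52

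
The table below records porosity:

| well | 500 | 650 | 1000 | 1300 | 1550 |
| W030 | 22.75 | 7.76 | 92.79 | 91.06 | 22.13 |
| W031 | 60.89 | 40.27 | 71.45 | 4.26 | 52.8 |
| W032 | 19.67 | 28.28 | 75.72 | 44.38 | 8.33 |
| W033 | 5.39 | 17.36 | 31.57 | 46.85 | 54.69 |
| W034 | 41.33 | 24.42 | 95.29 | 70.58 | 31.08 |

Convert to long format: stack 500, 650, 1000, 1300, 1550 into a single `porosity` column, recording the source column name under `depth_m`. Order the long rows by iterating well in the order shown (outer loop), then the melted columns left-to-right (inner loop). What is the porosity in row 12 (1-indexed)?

25 rows total (5 × 5). Row 12: index ⌊(12-1)/5⌋ = 2 into well → W032; (12-1) mod 5 = 1 into the melted columns → 650.
So row 12 is (W032, 650, 28.28); porosity = 28.28.

28.28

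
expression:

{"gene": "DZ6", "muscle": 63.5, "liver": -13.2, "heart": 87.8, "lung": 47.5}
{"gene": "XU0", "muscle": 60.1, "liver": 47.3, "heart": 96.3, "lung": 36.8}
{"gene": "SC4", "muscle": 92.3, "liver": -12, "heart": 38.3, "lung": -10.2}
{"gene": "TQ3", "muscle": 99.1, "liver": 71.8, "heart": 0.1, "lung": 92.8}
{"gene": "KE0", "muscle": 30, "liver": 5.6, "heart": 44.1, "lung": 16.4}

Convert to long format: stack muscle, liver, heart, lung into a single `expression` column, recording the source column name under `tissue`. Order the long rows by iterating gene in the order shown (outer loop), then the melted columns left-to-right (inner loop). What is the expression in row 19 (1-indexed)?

44.1

20 rows total (5 × 4). Row 19: index ⌊(19-1)/4⌋ = 4 into gene → KE0; (19-1) mod 4 = 2 into the melted columns → heart.
So row 19 is (KE0, heart, 44.1); expression = 44.1.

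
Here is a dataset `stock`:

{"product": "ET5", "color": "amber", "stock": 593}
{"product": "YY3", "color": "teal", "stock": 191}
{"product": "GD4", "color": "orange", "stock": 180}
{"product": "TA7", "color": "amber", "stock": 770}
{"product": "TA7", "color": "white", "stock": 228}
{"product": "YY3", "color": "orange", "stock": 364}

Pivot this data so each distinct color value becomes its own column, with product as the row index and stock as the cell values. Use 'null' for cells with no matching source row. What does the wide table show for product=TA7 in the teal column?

No long-format row has product=TA7 and color=teal, so the cell is null.

null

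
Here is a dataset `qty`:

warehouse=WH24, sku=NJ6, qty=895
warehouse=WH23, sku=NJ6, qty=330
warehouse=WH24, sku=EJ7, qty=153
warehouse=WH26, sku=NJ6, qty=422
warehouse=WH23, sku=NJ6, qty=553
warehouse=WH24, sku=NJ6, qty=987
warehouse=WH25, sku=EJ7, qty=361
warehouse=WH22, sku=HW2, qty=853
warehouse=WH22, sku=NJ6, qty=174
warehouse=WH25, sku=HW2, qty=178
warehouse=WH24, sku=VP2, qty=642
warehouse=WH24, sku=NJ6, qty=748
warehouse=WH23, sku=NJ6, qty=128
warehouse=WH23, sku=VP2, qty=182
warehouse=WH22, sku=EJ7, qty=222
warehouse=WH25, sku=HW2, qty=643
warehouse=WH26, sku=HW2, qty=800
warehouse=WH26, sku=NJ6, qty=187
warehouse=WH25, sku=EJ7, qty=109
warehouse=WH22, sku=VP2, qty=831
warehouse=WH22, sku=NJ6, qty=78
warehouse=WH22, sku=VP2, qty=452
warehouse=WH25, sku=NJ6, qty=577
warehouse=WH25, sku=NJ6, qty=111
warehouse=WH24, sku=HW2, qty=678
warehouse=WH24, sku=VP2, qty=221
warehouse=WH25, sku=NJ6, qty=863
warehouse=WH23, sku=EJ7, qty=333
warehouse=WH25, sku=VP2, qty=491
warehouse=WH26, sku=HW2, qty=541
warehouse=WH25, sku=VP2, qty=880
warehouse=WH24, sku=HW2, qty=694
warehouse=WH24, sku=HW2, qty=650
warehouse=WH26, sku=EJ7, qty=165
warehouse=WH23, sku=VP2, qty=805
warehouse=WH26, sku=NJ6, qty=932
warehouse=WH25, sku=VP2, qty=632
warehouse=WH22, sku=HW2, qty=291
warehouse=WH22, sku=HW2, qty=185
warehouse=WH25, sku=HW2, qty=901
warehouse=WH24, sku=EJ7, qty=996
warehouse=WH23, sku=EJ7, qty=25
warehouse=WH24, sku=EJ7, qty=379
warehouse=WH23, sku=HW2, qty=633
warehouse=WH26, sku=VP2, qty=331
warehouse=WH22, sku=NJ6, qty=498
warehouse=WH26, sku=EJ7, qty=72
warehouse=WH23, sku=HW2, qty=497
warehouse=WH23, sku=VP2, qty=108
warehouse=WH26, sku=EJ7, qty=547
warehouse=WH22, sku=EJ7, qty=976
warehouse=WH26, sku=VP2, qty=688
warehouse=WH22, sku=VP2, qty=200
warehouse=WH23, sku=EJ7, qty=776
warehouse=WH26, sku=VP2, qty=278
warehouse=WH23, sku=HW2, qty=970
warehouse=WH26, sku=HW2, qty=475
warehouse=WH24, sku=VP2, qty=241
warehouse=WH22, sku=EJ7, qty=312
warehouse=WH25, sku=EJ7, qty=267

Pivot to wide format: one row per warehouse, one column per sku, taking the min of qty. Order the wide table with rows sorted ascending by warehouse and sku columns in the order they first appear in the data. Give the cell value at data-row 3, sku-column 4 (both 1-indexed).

221

With rows sorted ascending by warehouse, row 3 is warehouse=WH24. sku columns in first-appearance order: NJ6, EJ7, HW2, VP2; column 4 is VP2.
Long rows with warehouse=WH24, sku=VP2: min(642, 221, 241) = 221.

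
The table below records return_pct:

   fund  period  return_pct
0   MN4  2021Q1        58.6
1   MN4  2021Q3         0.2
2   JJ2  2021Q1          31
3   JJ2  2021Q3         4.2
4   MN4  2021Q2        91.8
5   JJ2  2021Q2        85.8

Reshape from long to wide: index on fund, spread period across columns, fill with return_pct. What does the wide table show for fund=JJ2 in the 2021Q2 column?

85.8

Wide layout: rows indexed by fund, columns are the 3 distinct period values (2021Q1, 2021Q3, 2021Q2).
Cell (fund=JJ2, period=2021Q2) draws from the long row where fund=JJ2 and period=2021Q2, which has return_pct=85.8.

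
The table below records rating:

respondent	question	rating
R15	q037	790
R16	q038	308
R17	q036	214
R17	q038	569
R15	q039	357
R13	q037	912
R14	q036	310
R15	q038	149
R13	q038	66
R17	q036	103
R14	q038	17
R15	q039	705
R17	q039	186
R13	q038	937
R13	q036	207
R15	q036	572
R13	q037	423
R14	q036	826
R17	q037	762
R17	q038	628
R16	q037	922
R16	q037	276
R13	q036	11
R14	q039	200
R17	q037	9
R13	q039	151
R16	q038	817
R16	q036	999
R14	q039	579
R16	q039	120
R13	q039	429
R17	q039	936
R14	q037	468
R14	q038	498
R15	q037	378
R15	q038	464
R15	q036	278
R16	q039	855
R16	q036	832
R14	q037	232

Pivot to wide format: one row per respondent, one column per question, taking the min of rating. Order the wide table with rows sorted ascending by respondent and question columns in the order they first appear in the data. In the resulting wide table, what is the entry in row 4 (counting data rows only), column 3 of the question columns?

With rows sorted ascending by respondent, row 4 is respondent=R16. question columns in first-appearance order: q037, q038, q036, q039; column 3 is q036.
Long rows with respondent=R16, question=q036: min(999, 832) = 832.

832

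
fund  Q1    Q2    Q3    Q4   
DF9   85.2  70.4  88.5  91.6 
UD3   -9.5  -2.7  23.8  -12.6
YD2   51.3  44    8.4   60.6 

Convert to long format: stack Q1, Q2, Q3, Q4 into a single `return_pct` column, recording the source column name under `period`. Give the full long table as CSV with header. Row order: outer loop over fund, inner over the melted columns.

Each (fund, column) pair becomes one row: 3 × 4 = 12 rows.
For example, (DF9, Q1) → return_pct=85.2.

fund,period,return_pct
DF9,Q1,85.2
DF9,Q2,70.4
DF9,Q3,88.5
DF9,Q4,91.6
UD3,Q1,-9.5
UD3,Q2,-2.7
UD3,Q3,23.8
UD3,Q4,-12.6
YD2,Q1,51.3
YD2,Q2,44
YD2,Q3,8.4
YD2,Q4,60.6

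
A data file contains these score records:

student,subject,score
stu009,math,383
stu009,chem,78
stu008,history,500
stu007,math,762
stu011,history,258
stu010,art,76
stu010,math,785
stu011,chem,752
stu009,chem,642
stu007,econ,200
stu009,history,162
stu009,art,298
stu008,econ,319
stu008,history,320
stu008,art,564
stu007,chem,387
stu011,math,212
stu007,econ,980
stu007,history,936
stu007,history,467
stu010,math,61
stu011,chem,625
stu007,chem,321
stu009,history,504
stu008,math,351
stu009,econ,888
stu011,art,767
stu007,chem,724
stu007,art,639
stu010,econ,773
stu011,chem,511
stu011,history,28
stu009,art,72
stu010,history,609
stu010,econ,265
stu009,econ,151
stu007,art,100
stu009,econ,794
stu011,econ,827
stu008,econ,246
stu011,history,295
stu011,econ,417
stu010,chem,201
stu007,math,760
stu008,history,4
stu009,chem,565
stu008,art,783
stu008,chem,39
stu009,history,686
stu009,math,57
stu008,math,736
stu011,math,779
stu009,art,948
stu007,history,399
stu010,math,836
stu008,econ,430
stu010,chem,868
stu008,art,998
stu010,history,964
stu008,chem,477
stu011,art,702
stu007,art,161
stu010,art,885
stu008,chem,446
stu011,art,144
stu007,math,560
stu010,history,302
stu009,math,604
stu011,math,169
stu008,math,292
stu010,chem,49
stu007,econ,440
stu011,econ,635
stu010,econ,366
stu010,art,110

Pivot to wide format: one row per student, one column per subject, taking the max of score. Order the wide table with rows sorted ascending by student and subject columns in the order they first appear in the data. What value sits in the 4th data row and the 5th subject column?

773

With rows sorted ascending by student, row 4 is student=stu010. subject columns in first-appearance order: math, chem, history, art, econ; column 5 is econ.
Long rows with student=stu010, subject=econ: max(773, 265, 366) = 773.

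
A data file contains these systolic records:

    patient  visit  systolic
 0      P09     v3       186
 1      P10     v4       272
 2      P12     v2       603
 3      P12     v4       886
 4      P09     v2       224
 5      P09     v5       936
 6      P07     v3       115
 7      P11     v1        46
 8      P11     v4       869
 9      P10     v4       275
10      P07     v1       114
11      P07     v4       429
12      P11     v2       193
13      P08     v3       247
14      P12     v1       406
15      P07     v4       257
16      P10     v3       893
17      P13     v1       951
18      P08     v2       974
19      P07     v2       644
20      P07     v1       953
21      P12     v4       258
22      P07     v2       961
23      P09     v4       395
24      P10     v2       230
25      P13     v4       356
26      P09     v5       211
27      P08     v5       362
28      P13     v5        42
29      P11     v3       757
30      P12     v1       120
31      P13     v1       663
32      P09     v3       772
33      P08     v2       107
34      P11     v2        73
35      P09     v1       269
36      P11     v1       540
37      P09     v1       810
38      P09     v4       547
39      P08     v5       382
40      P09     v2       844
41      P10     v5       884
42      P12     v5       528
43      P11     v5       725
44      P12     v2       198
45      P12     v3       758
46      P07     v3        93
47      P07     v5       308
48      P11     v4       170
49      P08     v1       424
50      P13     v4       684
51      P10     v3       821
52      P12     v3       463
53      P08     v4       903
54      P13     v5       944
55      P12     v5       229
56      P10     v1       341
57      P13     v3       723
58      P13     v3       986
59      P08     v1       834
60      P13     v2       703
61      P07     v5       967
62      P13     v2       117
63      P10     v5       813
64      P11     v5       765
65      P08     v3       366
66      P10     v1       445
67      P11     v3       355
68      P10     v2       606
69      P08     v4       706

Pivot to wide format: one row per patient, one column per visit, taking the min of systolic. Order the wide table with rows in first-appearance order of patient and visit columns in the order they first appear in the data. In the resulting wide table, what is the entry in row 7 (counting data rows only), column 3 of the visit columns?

With rows in first-appearance order of patient, row 7 is patient=P13. visit columns in first-appearance order: v3, v4, v2, v5, v1; column 3 is v2.
Long rows with patient=P13, visit=v2: min(703, 117) = 117.

117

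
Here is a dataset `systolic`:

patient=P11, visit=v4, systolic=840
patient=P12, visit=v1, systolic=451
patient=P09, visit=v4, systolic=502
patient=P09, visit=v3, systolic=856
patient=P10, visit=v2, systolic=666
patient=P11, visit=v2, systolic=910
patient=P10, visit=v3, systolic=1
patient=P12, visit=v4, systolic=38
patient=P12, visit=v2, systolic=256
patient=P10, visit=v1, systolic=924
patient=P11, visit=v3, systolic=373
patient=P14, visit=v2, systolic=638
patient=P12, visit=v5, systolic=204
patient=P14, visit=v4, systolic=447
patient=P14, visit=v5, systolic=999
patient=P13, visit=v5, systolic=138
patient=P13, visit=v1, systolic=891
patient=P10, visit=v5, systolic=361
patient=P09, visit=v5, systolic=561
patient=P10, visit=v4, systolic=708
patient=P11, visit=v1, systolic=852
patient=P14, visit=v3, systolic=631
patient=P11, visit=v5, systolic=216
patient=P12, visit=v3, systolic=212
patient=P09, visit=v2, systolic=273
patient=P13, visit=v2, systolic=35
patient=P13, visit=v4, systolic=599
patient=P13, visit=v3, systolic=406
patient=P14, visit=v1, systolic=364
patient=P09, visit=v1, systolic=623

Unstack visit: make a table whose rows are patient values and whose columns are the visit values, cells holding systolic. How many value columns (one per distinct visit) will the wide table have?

5

5 distinct visit values: v1, v2, v3, v4, v5.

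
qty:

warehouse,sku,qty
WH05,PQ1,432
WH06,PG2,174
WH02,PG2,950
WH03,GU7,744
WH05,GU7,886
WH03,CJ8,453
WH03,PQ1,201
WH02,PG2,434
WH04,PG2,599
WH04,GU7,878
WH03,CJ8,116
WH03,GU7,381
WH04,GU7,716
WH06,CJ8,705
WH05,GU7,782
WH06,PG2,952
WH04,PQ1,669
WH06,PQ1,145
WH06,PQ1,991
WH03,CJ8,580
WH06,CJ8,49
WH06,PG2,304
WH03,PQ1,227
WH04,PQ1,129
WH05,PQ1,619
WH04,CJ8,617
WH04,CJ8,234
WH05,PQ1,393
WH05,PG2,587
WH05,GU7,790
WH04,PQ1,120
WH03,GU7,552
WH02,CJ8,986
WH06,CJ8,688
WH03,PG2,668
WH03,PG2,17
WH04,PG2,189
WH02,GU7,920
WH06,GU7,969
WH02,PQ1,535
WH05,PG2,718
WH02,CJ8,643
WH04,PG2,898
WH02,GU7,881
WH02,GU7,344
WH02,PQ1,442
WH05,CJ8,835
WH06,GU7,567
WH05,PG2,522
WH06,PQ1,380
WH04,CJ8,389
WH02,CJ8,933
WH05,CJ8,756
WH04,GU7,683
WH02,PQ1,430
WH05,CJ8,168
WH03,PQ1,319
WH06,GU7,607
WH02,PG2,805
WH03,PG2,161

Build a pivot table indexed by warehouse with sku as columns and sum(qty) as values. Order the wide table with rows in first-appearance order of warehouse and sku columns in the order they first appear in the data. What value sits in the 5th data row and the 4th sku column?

1240

With rows in first-appearance order of warehouse, row 5 is warehouse=WH04. sku columns in first-appearance order: PQ1, PG2, GU7, CJ8; column 4 is CJ8.
Long rows with warehouse=WH04, sku=CJ8: 617 + 234 + 389 = 1240.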